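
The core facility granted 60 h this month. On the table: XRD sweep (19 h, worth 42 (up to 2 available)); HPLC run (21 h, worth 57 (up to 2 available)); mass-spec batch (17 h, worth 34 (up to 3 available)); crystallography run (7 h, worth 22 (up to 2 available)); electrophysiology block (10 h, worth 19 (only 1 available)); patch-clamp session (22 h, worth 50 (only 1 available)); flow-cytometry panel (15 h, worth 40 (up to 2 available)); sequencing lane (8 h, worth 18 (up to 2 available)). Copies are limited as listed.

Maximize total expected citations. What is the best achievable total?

Filling by ratio: 2×HPLC run + 2×crystallography run for 158, with 4 h left unused.
Dropping 2×HPLC run frees 42 h; slotting in 2×flow-cytometry panel + 2×sequencing lane (46 h) lifts the total to 160 at 60 h.

160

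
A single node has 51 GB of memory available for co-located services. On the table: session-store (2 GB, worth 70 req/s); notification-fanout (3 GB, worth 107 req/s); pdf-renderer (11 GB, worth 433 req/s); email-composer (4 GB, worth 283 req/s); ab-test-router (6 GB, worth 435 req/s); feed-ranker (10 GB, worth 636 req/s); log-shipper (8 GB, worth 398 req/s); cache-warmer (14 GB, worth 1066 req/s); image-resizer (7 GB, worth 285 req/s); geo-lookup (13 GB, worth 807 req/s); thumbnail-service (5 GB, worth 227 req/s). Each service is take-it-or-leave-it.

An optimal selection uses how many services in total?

5

The maximum throughput within 51 GB is 3342.
One optimal bundle: ab-test-router + feed-ranker + log-shipper + cache-warmer + geo-lookup (51 GB).
Any selection reaching 3342 contains exactly 5 services.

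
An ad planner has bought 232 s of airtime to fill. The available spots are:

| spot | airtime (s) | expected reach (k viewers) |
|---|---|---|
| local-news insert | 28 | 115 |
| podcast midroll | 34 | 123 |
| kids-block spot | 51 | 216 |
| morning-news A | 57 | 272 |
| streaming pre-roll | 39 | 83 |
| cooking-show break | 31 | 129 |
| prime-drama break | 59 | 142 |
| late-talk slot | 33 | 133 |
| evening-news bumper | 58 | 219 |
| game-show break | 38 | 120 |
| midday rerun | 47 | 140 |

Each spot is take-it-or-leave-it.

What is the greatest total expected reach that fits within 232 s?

969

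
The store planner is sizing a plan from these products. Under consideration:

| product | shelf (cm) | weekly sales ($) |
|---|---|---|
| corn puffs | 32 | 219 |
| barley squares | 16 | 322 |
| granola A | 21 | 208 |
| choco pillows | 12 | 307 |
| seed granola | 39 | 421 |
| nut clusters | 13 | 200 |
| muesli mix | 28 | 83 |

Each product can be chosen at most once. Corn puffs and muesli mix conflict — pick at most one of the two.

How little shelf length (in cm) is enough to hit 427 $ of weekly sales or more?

25

Look for the lowest-shelf combination reaching 427.
Taking choco pillows + nut clusters gives 507 (≥ 427) for 25 cm.
Any bundle with less than 25 cm falls short of 427.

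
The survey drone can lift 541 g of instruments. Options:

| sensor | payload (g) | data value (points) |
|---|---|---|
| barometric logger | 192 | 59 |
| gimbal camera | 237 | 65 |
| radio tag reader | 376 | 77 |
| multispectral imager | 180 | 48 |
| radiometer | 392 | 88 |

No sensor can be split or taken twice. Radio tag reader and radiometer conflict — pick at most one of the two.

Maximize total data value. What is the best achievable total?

124

Ranking by ratio (data value/g): barometric logger 0.31, gimbal camera 0.27, multispectral imager 0.27, radiometer 0.22.
Taking barometric logger + gimbal camera: 429 g used, 124 in data value.
Every other selection either busts 541 g or breaks a pairing rule or fails to beat 124.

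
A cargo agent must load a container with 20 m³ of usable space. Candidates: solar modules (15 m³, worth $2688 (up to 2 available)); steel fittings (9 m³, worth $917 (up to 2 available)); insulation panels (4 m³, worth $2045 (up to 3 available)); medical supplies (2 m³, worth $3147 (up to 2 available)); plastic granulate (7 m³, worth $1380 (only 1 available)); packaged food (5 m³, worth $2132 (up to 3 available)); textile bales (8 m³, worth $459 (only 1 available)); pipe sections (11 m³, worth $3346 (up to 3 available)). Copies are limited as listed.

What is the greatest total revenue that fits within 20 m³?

12690

Ranking by ratio (revenue/m³): medical supplies 1573.50, insulation panels 511.25, packaged food 426.40, pipe sections 304.18.
Filling by ratio: 3×insulation panels + 2×medical supplies for 12429, with 4 m³ left unused.
The 12 m³ tied up in 3×insulation panels is better spent on 3×packaged food — total rises to 12690 (19 m³).
The spare 1 m³ is too small for any remaining shipment, and no exchange beats 12690.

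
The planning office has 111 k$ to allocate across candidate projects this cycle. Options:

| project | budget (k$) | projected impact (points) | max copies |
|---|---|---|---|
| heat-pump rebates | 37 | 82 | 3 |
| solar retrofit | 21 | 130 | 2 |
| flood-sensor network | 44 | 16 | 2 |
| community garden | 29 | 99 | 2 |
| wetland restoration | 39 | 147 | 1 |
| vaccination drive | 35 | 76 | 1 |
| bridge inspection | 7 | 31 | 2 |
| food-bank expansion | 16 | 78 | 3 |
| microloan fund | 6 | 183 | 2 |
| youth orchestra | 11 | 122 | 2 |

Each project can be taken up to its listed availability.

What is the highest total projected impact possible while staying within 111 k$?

The ratio ordering already packs tightly: 2×solar retrofit + 2×food-bank expansion + 2×microloan fund + 2×youth orchestra, 108 k$, 1026.
That's the maximum — no swap from here does better than 1026.

1026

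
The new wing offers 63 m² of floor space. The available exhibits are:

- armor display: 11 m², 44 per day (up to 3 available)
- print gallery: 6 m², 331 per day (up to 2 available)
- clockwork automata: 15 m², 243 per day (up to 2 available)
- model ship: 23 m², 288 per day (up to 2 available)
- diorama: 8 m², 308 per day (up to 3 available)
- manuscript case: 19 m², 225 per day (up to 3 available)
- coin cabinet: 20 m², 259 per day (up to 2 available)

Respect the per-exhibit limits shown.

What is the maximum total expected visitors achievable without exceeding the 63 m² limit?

Greedy by ratio would take armor display + 2×print gallery + clockwork automata + 3×diorama: 62 m² used, total 1873.
Replace armor display and clockwork automata with model ship: the trade gains 1 net, giving 1874 at 59 m².
Every other selection either busts 63 m² or exceeds an availability limit or fails to beat 1874.

1874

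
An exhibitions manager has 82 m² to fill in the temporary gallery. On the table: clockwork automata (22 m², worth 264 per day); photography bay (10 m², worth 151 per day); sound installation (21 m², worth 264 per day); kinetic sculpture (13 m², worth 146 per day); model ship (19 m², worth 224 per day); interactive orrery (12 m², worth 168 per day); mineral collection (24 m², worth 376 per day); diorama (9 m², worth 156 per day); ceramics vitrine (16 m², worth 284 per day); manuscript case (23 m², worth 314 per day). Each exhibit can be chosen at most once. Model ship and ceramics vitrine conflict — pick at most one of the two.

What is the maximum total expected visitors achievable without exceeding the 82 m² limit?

Filling by ratio: photography bay + interactive orrery + mineral collection + diorama + ceramics vitrine for 1135, with 11 m² left unused.
Replace interactive orrery with manuscript case: the trade gains 146 net, giving 1281 at 82 m².

1281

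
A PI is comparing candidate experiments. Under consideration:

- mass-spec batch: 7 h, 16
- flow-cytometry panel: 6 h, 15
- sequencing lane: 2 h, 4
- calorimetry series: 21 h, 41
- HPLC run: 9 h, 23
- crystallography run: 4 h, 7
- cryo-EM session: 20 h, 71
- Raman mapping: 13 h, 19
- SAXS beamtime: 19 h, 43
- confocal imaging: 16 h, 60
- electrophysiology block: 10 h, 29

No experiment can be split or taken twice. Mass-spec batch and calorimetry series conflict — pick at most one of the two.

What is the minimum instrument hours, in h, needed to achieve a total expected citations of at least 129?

36

Need the lightest bundle worth ≥ 129.
Taking cryo-EM session + confocal imaging gives 131 (≥ 129) for 36 h.
Any bundle with less than 36 h falls short of 129.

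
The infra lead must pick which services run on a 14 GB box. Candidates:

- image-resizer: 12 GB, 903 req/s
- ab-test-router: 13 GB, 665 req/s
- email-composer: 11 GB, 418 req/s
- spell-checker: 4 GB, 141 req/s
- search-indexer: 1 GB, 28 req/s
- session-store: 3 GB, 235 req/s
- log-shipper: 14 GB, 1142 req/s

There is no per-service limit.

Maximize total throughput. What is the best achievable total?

1142

By throughput per GB: log-shipper 81.57, session-store 78.33, image-resizer 75.25, ab-test-router 51.15 lead.
Best packing: log-shipper — 14 GB, 1142 total.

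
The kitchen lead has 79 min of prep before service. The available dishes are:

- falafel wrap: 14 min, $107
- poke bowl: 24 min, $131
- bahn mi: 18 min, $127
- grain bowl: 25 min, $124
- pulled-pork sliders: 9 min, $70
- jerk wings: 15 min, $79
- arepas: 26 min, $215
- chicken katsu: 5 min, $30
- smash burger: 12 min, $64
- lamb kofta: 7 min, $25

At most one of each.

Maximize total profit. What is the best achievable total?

A density-first pass picks falafel wrap + bahn mi + pulled-pork sliders + arepas + chicken katsu + lamb kofta — 574 at 79 min.
The 12 min tied up in chicken katsu and lamb kofta is better spent on smash burger — total rises to 583 (79 min).
Every other selection either busts 79 min or fails to beat 583.

583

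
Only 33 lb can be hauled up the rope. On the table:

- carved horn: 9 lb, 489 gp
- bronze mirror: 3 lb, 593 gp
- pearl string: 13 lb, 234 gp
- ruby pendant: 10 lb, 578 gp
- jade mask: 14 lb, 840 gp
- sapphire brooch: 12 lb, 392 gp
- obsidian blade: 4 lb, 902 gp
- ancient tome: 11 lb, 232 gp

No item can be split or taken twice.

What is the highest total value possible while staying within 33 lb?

Bronze mirror + ruby pendant + jade mask + obsidian blade uses 31 of the 33 lb and totals 2913.
Runner-up carved horn + bronze mirror + jade mask + obsidian blade tops out at 2824.

2913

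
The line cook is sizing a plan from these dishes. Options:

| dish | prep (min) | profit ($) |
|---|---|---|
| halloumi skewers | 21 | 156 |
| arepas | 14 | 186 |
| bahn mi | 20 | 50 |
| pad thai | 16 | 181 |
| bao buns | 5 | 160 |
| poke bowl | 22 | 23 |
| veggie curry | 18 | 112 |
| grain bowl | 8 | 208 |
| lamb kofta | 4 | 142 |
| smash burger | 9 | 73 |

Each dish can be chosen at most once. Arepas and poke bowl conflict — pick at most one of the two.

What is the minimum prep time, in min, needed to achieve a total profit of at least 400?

17

Look for the lowest-prep combination reaching 400.
bao buns + grain bowl + lamb kofta reaches 510 using 17 min.
No combination under 17 min hits 400.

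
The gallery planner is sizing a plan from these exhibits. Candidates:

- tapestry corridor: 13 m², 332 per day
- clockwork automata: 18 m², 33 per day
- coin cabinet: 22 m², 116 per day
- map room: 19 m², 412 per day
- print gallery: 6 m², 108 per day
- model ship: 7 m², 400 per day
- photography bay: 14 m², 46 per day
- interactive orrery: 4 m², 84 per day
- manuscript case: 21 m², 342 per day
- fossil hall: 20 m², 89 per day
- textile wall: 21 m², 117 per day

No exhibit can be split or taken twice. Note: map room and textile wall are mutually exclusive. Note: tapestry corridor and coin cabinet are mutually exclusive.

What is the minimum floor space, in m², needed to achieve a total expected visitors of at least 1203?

43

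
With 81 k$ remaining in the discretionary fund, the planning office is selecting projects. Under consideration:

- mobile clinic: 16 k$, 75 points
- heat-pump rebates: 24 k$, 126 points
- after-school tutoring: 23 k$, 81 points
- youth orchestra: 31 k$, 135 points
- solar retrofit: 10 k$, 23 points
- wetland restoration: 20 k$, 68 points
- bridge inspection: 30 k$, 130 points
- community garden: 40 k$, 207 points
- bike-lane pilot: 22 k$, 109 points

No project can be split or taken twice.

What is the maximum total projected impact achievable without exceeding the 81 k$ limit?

408

Best packing: mobile clinic + heat-pump rebates + community garden — 80 k$, 408 total.
Next best is mobile clinic + community garden + bike-lane pilot at 391 (78 k$) — short by 17.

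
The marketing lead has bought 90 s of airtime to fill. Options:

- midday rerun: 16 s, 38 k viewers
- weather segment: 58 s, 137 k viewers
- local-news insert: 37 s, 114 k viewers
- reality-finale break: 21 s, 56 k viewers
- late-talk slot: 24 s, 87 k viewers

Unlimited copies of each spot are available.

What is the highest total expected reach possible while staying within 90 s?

299

Taking midday rerun + 3×late-talk slot: 88 s used, 299 in expected reach.
That's the maximum — no swap from here does better than 299.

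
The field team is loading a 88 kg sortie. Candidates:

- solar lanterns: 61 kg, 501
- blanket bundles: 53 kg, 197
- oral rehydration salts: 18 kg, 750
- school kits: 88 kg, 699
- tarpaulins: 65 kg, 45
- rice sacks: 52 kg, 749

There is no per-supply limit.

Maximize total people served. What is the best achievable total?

3000

Density check — oral rehydration salts 41.67, rice sacks 14.40, solar lanterns 8.21, school kits 7.94 are the best per kg.
4×oral rehydration salts uses 72 of the 88 kg and totals 3000.
The spare 16 kg is too small for any remaining supply, and no exchange beats 3000.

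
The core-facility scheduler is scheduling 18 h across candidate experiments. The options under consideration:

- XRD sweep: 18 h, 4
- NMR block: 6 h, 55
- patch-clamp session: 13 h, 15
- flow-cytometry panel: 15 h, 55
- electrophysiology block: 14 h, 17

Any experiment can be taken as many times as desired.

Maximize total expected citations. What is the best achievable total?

165

Taking 3×NMR block: 18 h used, 165 in expected citations.
That's the maximum — no swap from here does better than 165.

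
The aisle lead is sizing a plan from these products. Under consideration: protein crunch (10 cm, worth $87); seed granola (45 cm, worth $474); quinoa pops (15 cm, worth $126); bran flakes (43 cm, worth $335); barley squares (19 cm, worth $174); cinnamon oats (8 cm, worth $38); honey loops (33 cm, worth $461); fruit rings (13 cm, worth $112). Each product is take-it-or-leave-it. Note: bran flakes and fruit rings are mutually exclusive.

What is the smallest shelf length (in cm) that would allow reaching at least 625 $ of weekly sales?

52

Minimise cm subject to total weekly sales ≥ 625.
Taking barley squares + honey loops gives 635 (≥ 625) for 52 cm.
Any bundle with less than 52 cm falls short of 625.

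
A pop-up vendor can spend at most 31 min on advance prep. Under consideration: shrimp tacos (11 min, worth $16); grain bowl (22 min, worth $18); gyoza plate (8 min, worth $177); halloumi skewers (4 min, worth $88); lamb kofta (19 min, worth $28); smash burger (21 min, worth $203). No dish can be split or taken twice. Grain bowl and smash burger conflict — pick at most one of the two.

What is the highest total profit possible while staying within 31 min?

380

Greedy by ratio would take gyoza plate + halloumi skewers + lamb kofta: 31 min used, total 293.
Dropping halloumi skewers and lamb kofta frees 23 min; slotting in smash burger (21 min) lifts the total to 380 at 29 min.
The spare 2 min is too small for any remaining dish, and no feasible exchange beats 380.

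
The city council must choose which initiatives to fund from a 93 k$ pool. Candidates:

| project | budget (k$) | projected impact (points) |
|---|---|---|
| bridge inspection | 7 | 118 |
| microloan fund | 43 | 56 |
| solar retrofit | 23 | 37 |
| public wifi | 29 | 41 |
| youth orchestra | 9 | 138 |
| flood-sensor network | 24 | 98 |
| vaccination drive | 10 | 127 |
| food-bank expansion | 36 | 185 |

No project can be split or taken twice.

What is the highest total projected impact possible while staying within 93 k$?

666

By projected impact per k$: bridge inspection 16.86, youth orchestra 15.33, vaccination drive 12.70 lead.
Bridge inspection + youth orchestra + flood-sensor network + vaccination drive + food-bank expansion uses 86 of the 93 k$ and totals 666.
That's the maximum — no swap from here does better than 666.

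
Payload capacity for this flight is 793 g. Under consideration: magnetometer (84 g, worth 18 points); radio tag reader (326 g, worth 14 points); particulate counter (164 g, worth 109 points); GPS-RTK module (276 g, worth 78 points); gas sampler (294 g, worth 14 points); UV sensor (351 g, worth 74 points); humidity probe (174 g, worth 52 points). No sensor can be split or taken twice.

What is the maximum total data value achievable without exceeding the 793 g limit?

Ranking by ratio (data value/g): particulate counter 0.66, humidity probe 0.30, GPS-RTK module 0.28.
The ratio heuristic lands on magnetometer + particulate counter + GPS-RTK module + humidity probe (257) but leaves 95 g idle.
Dropping magnetometer and humidity probe frees 258 g; slotting in UV sensor (351 g) lifts the total to 261 at 791 g.
The spare 2 g is too small for any remaining sensor, and no exchange beats 261.

261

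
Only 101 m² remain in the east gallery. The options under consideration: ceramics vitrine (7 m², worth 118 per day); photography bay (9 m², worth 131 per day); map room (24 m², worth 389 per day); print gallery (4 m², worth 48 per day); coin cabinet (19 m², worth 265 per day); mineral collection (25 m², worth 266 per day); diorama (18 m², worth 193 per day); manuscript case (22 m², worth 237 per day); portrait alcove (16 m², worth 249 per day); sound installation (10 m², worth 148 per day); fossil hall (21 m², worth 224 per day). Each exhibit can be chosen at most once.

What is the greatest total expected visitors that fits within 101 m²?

Density check — ceramics vitrine 16.86, map room 16.21, portrait alcove 15.56, sound installation 14.80 are the best per m².
Greedy by ratio would take ceramics vitrine + photography bay + map room + print gallery + coin cabinet + portrait alcove + sound installation: 89 m² used, total 1348.
Replace photography bay with fossil hall: the trade gains 93 net, giving 1441 at 101 m².

1441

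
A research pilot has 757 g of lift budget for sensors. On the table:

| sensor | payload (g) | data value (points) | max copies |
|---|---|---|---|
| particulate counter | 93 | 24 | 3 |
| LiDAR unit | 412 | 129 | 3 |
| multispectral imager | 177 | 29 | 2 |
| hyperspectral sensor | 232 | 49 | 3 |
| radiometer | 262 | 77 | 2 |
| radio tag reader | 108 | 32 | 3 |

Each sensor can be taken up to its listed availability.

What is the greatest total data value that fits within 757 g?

225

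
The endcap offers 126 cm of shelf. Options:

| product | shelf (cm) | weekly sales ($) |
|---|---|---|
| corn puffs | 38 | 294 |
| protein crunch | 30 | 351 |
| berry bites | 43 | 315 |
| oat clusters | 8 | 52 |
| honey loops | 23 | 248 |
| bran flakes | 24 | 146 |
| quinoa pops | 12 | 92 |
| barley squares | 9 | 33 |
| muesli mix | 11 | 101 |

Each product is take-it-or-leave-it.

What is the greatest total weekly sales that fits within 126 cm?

1140

Ranking by ratio (weekly sales/cm): protein crunch 11.70, honey loops 10.78, muesli mix 9.18, corn puffs 7.74.
Greedy by ratio would take corn puffs + protein crunch + oat clusters + honey loops + quinoa pops + muesli mix: 122 cm used, total 1138.
The 20 cm tied up in oat clusters and quinoa pops is better spent on bran flakes — total rises to 1140 (126 cm).
That's the maximum — no swap from here does better than 1140.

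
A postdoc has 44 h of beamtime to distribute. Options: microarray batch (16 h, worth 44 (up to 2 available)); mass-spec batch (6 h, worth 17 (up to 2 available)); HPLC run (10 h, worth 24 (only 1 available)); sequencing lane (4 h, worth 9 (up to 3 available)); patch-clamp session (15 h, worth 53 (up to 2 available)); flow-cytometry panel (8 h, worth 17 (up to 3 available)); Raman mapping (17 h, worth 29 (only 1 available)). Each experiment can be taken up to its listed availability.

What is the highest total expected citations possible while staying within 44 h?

141

By expected citations per h: patch-clamp session 3.53, mass-spec batch 2.83, microarray batch 2.75 lead.
Greedy by ratio would take 2×mass-spec batch + 2×patch-clamp session: 42 h used, total 140.
Replace mass-spec batch with 2×sequencing lane: the trade gains 1 net, giving 141 at 44 h.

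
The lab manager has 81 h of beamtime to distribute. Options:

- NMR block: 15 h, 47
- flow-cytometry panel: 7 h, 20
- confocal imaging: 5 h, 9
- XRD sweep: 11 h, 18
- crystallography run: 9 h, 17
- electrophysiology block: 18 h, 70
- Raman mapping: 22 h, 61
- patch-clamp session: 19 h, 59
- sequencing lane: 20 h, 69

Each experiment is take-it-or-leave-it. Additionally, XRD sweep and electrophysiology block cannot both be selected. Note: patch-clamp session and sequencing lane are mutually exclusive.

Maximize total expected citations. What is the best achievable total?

257

Best packing: NMR block + flow-cytometry panel + electrophysiology block + Raman mapping + patch-clamp session — 81 h, 257 total.
Every other selection either busts 81 h or breaks a pairing rule or fails to beat 257.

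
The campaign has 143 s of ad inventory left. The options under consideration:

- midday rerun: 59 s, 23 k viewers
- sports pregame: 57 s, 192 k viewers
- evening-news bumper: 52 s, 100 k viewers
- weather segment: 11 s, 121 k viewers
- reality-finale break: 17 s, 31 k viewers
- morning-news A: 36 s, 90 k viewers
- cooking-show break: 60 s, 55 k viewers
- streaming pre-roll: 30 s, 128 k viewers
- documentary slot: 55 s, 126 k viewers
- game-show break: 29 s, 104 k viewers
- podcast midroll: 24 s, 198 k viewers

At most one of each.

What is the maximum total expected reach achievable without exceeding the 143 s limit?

Taking the top-ratio spots first gives weather segment + morning-news A + streaming pre-roll + game-show break + podcast midroll for 641 (130 s).
The 65 s tied up in morning-news A and game-show break is better spent on sports pregame + reality-finale break — total rises to 670 (139 s).
Next best is sports pregame + weather segment + reality-finale break + game-show break + podcast midroll at 646 (138 s) — short by 24.

670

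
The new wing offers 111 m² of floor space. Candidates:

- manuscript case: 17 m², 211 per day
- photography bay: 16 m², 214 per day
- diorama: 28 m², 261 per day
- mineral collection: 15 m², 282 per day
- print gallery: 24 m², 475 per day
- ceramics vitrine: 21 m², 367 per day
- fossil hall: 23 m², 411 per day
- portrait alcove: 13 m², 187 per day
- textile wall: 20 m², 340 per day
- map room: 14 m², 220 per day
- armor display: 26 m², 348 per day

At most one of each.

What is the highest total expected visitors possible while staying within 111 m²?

1942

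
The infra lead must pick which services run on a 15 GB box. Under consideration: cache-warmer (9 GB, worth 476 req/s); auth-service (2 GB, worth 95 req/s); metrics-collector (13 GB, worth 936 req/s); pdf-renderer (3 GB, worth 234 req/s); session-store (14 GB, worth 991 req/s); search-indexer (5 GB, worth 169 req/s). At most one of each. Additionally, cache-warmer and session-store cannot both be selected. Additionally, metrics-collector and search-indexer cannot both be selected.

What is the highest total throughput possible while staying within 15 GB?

1031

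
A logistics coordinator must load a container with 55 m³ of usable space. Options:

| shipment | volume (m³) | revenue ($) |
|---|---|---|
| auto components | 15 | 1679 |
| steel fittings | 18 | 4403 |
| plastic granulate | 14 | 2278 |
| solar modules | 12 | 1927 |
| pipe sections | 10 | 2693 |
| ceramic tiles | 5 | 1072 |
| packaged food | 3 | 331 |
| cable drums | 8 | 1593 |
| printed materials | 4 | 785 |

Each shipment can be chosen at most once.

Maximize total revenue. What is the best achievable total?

Greedy by ratio would take steel fittings + pipe sections + ceramic tiles + packaged food + cable drums + printed materials: 48 m³ used, total 10877.
Replace packaged food and printed materials with plastic granulate: the trade gains 1162 net, giving 12039 at 55 m³.
Runner-up steel fittings + plastic granulate + pipe sections + cable drums + printed materials tops out at 11752.

12039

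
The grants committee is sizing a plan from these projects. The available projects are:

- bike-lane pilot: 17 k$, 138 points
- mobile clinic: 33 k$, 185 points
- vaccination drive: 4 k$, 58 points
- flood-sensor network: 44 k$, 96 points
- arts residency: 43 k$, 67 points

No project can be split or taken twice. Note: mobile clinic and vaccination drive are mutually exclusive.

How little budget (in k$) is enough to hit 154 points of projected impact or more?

Minimise k$ subject to total projected impact ≥ 154.
Taking bike-lane pilot + vaccination drive gives 196 (≥ 154) for 21 k$.
No combination under 21 k$ hits 154.

21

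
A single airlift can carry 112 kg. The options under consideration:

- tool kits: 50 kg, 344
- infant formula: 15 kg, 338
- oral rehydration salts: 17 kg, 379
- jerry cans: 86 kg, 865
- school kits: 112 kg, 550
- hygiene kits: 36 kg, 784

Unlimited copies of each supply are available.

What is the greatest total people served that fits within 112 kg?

2489

Ranking by ratio (people served/kg): infant formula 22.53, oral rehydration salts 22.29, hygiene kits 21.78, jerry cans 10.06.
The ratio heuristic lands on 7×infant formula (2366) but leaves 7 kg idle.
Dropping 3×infant formula frees 45 kg; slotting in 3×oral rehydration salts (51 kg) lifts the total to 2489 at 111 kg.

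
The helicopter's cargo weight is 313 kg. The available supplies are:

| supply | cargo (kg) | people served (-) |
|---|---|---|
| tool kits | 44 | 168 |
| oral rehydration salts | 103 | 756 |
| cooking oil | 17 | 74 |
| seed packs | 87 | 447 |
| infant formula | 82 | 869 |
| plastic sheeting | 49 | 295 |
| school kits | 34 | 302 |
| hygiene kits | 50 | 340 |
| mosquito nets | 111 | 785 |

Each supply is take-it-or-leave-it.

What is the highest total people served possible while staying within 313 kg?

2484

Density check — infant formula 10.60, school kits 8.88, oral rehydration salts 7.34, mosquito nets 7.07 are the best per kg.
A density-first pass picks oral rehydration salts + cooking oil + infant formula + school kits + hygiene kits — 2341 at 286 kg.
Replace school kits and hygiene kits with mosquito nets: the trade gains 143 net, giving 2484 at 313 kg.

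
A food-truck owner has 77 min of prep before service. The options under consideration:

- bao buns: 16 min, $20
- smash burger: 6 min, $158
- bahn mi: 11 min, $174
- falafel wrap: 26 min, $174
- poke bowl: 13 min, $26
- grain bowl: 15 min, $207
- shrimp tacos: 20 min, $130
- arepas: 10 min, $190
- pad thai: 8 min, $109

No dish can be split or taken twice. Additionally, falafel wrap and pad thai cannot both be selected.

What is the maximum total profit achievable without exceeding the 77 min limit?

968

By profit per min: smash burger 26.33, arepas 19.00, bahn mi 15.82, grain bowl 13.80 lead.
Taking smash burger + bahn mi + grain bowl + shrimp tacos + arepas + pad thai: 70 min used, 968 in profit.
The closest alternative, smash burger + bahn mi + falafel wrap + grain bowl + arepas, reaches only 903.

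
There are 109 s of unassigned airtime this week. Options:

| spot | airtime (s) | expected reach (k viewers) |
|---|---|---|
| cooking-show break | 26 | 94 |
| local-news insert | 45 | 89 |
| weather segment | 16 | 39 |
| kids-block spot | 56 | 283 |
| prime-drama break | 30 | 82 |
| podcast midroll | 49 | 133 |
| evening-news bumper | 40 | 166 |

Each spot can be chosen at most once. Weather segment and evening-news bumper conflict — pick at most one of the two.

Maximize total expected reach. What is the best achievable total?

449

The ratio ordering already packs tightly: kids-block spot + evening-news bumper, 96 s, 449.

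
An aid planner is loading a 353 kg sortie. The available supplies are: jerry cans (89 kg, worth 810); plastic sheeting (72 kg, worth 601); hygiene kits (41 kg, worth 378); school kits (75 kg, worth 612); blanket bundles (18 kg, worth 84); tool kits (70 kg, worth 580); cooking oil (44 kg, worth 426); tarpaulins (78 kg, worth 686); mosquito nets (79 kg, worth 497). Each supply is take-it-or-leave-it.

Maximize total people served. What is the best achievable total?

Ranking by ratio (people served/kg): cooking oil 9.68, hygiene kits 9.22, jerry cans 9.10.
The ratio heuristic lands on jerry cans + plastic sheeting + hygiene kits + blanket bundles + cooking oil + tarpaulins (2985) but leaves 11 kg idle.
The 59 kg tied up in hygiene kits and blanket bundles is better spent on tool kits — total rises to 3103 (353 kg).

3103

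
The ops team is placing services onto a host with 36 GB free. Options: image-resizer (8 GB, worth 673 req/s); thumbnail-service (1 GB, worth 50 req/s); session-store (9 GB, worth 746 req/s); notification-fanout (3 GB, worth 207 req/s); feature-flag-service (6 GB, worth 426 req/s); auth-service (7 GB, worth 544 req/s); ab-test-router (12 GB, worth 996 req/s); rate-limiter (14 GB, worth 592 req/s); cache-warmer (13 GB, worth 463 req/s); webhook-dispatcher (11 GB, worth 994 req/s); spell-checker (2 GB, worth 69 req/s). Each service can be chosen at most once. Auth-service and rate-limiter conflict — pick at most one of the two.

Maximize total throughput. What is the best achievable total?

Greedy by ratio would take image-resizer + thumbnail-service + notification-fanout + ab-test-router + webhook-dispatcher: 35 GB used, total 2920.
Dropping notification-fanout and ab-test-router frees 15 GB; slotting in session-store + auth-service (16 GB) lifts the total to 3007 at 36 GB.
Next best is thumbnail-service + session-store + notification-fanout + ab-test-router + webhook-dispatcher at 2993 (36 GB) — short by 14.

3007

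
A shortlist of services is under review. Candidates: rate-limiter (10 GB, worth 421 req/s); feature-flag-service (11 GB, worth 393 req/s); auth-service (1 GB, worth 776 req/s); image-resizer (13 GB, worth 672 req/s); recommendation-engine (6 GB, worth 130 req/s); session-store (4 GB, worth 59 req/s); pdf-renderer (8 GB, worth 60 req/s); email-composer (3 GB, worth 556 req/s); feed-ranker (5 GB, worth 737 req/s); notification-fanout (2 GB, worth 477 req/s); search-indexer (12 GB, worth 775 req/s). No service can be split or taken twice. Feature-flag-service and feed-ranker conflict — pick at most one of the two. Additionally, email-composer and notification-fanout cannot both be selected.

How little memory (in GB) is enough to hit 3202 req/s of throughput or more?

31

Minimise GB subject to total throughput ≥ 3202.
rate-limiter + auth-service + email-composer + feed-ranker + search-indexer: 3265 throughput at 31 GB.
Any bundle with less than 31 GB falls short of 3202.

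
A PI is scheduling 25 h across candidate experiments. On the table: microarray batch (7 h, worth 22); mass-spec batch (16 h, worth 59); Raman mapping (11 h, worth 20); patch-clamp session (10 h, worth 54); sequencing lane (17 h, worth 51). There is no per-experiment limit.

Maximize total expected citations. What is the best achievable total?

108

By expected citations per h: patch-clamp session 5.40, mass-spec batch 3.69, microarray batch 3.14, sequencing lane 3.00 lead.
The ratio ordering already packs tightly: 2×patch-clamp session, 20 h, 108.
That's the maximum — no swap from here does better than 108.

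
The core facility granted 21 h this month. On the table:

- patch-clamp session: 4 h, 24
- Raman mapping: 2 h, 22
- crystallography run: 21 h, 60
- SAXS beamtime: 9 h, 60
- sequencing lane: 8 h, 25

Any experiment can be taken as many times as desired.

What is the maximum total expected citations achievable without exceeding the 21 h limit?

By expected citations per h: Raman mapping 11.00, SAXS beamtime 6.67, patch-clamp session 6.00, sequencing lane 3.12 lead.
Best packing: 10×Raman mapping — 20 h, 220 total.
No other feasible combination exceeds 220.

220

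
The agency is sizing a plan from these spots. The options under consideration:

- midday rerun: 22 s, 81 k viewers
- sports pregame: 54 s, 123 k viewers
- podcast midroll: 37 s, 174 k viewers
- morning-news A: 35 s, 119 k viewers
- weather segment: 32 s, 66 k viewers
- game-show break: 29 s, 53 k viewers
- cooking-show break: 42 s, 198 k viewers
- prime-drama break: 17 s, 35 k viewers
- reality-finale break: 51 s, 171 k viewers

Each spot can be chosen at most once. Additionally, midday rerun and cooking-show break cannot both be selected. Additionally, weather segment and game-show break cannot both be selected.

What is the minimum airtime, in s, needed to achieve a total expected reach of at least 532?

Need the lightest bundle worth ≥ 532.
podcast midroll + cooking-show break + reality-finale break: 543 expected reach at 130 s.
Below 130 s the best achievable stays under 532.

130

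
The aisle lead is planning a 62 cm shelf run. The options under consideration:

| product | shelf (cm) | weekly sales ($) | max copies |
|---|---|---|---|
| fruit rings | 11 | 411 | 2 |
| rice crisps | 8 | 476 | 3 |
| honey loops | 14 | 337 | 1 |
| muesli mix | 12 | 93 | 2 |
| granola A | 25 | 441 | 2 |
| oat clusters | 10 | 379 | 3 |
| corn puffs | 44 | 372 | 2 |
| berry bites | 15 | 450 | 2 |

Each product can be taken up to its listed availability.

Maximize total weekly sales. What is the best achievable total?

2700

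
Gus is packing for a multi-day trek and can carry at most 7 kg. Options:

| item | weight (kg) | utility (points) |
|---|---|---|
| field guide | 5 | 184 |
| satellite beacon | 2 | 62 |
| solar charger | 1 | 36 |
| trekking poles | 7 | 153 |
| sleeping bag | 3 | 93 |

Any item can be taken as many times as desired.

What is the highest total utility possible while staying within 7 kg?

Field guide + 2×solar charger uses 7 of the 7 kg and totals 256.
That's the maximum — no swap from here does better than 256.

256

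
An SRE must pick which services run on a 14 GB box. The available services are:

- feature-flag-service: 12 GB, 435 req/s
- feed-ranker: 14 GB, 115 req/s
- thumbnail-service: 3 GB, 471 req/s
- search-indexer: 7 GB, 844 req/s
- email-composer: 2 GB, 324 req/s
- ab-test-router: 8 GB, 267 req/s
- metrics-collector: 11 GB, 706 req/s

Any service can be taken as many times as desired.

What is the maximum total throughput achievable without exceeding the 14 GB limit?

2268

Taking 7×email-composer: 14 GB used, 2268 in throughput.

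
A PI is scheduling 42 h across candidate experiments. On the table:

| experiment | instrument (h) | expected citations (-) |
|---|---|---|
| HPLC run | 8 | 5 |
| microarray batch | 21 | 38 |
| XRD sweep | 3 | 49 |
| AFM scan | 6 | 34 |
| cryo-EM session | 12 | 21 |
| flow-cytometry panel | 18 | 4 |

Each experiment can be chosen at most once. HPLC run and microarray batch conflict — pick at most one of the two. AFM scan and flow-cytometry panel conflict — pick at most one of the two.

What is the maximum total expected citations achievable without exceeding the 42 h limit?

Ranking by ratio (expected citations/h): XRD sweep 16.33, AFM scan 5.67, microarray batch 1.81, cryo-EM session 1.75.
Taking microarray batch + XRD sweep + AFM scan + cryo-EM session: 42 h used, 142 in expected citations.

142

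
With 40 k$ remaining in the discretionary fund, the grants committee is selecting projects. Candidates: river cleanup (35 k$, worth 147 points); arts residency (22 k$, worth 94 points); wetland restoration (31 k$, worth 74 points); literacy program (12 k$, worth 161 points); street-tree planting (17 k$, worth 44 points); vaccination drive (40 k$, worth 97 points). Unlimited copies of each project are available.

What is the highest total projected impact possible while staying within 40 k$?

The ratio ordering already packs tightly: 3×literacy program, 36 k$, 483.
Nothing else within 40 k$ beats 483.

483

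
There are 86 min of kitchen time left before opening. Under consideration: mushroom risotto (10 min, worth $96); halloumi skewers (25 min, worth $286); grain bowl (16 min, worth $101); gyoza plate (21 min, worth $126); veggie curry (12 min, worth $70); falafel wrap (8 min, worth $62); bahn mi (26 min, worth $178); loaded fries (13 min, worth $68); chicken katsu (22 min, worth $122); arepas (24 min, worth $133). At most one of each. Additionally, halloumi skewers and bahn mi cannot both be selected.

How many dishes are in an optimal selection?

5

The maximum profit within 86 min is 692.
mushroom risotto + halloumi skewers + gyoza plate + falafel wrap + chicken katsu hits 692 at 86 min.
All optima have 5 dishes.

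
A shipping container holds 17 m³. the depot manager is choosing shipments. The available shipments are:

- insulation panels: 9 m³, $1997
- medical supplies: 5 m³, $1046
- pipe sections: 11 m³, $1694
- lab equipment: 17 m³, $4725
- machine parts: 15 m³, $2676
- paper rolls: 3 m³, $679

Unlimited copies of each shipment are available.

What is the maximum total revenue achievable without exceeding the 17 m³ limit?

4725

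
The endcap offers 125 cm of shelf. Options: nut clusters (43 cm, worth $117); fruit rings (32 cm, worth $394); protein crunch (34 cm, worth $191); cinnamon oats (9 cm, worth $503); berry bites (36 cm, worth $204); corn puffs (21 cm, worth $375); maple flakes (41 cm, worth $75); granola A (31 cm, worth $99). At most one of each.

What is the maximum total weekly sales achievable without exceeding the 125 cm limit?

1476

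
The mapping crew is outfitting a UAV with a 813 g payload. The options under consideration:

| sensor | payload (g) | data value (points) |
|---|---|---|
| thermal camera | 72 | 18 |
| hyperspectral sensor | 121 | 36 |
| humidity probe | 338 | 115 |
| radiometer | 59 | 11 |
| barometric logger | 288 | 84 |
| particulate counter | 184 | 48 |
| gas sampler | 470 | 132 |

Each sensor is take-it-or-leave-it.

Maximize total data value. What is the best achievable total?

By data value per g: humidity probe 0.34, hyperspectral sensor 0.30, barometric logger 0.29, gas sampler 0.28 lead.
A density-first pass picks hyperspectral sensor + humidity probe + radiometer + barometric logger — 246 at 806 g.
Replace hyperspectral sensor and radiometer with particulate counter: the trade gains 1 net, giving 247 at 810 g.
Nothing else within 813 g beats 247.

247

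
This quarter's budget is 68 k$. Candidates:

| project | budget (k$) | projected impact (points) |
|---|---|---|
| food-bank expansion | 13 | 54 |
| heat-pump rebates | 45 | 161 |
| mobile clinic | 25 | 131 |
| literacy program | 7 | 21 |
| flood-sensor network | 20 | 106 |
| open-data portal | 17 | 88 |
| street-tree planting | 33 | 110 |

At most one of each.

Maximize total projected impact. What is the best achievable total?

Mobile clinic + flood-sensor network + open-data portal uses 62 of the 68 k$ and totals 325.
An exhaustive check of the 128 subsets confirms 325.

325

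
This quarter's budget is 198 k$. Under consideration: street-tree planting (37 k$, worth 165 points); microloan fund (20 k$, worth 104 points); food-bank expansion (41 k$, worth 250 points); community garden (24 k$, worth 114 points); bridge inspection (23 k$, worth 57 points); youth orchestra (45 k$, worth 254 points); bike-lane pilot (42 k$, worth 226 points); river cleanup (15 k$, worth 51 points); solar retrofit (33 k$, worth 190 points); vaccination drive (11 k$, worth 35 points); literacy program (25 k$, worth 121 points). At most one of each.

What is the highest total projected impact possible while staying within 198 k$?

Taking the top-ratio projects first gives microloan fund + food-bank expansion + youth orchestra + bike-lane pilot + river cleanup + solar retrofit for 1075 (196 k$).
The 35 k$ tied up in microloan fund and river cleanup is better spent on street-tree planting — total rises to 1085 (198 k$).
Runner-up food-bank expansion + youth orchestra + bike-lane pilot + solar retrofit + vaccination drive + literacy program tops out at 1076.

1085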